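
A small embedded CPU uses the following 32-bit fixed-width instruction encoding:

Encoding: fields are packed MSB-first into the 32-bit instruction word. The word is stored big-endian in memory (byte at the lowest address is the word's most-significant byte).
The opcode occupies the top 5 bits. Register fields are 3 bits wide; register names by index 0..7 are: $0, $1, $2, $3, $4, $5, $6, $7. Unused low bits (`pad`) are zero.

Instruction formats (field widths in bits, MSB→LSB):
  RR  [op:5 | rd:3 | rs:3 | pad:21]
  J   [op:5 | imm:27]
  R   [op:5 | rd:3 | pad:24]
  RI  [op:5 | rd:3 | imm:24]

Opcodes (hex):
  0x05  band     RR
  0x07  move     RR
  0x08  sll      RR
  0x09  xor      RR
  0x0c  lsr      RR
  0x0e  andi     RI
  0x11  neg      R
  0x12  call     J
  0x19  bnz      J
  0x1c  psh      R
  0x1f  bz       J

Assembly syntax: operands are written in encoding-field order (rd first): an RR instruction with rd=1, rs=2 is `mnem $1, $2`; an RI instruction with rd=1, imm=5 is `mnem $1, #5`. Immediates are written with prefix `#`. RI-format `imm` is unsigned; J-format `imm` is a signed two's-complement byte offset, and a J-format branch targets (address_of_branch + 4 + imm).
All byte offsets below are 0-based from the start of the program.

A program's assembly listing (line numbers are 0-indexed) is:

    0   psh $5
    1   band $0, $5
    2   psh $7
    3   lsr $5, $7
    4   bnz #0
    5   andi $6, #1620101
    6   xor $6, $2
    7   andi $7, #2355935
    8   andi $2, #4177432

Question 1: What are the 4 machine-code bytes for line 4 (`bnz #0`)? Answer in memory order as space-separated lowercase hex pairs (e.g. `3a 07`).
c8 00 00 00

L4: bnz op=0x19:5|imm=0:27 ⇒ 0xc8000000 ⇒ big c8 00 00 00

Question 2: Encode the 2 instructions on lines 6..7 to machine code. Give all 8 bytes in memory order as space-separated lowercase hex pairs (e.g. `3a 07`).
6. xor fields op=0x9:5|rd=6:3|rs=2:3|pad=0:21 → word 4e400000h → 4e 40 00 00
7. andi fields op=0xe:5|rd=7:3|imm=2355935:24 → word 7723f2dfh → 77 23 f2 df

4e 40 00 00 77 23 f2 df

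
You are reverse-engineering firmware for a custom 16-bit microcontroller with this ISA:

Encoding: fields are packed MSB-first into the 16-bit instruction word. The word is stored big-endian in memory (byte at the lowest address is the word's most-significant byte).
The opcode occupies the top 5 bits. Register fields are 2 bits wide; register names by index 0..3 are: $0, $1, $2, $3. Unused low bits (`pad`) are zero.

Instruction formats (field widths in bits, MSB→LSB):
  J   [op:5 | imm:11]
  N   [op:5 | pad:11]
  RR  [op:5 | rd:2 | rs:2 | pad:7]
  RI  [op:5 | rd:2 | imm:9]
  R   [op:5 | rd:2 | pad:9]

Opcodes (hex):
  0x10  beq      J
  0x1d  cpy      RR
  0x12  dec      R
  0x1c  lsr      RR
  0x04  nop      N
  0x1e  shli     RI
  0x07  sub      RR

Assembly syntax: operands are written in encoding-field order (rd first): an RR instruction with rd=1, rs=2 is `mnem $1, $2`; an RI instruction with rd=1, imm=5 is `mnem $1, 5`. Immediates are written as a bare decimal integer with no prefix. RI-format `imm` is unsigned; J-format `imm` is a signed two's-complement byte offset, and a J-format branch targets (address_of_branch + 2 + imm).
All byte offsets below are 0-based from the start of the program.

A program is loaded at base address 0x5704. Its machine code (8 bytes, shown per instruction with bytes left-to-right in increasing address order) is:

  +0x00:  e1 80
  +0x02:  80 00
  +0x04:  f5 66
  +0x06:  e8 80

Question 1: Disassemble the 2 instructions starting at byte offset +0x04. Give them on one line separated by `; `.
[04] f5 66 → 0xf566
  top 5b → 0x1e → shli [RI]
  rd@[10:9]=0x2 ⇒ $2
  imm@[8:0]=0x166 ⇒ 358
[06] e8 80 → 0xe880
  top 5b → 0x1d → cpy [RR]
  rd@[10:9]=0x0 ⇒ $0
  rs@[8:7]=0x1 ⇒ $1

shli $2, 358; cpy $0, $1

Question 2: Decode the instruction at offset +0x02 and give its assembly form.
beq 0

@+02  big-endian(80 00) = 0x8000
  op=0x8000>>11=0x10 ⇒ beq (J)
  imm@[10:0]=0x0 ⇒ 0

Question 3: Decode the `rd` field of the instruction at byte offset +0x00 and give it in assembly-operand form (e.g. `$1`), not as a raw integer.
[00] e1 80 → 0xe180
  opcode bits[15:11]=0x1c: lsr/RR
  [10:9] rd=0 = $0
  [8:7] rs=3 = $3

$0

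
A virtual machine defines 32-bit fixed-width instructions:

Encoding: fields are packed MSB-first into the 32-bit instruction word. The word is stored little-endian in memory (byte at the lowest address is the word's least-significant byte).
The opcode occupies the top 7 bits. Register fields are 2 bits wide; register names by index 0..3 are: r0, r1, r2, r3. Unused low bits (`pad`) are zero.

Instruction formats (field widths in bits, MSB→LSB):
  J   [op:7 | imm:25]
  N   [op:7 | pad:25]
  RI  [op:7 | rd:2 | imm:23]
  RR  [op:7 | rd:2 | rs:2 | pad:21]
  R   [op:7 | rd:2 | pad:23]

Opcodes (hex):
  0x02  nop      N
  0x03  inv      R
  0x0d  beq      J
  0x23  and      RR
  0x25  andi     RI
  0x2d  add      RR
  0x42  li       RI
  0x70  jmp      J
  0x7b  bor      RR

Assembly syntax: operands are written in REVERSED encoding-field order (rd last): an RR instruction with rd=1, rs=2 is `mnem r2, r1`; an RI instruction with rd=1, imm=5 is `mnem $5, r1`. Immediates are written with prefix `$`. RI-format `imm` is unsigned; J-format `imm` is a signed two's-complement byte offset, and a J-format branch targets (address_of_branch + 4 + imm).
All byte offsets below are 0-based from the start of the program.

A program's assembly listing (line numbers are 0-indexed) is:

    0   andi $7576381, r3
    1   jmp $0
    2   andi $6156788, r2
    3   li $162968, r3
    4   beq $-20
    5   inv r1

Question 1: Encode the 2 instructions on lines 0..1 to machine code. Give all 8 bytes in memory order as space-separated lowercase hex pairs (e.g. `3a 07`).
L0: andi op=0x25:7|rd=3:2|imm=7576381:23 ⇒ 0x4bf39b3d ⇒ little 3d 9b f3 4b
L1: jmp op=0x70:7|imm=0:25 ⇒ 0xe0000000 ⇒ little 00 00 00 e0

3d 9b f3 4b 00 00 00 e0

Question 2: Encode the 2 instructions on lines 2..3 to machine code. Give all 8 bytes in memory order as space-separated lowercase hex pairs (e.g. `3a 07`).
f4 f1 5d 4b 98 7c 82 85

2. andi fields op=0x25:7|rd=2:2|imm=6156788:23 → word 4b5df1f4h → f4 f1 5d 4b
3. li fields op=0x42:7|rd=3:2|imm=162968:23 → word 85827c98h → 98 7c 82 85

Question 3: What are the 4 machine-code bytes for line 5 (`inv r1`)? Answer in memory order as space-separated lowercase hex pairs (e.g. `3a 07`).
L5: inv op=0x3:7|rd=1:2|pad=0:23 ⇒ 0x06800000 ⇒ little 00 00 80 06

00 00 80 06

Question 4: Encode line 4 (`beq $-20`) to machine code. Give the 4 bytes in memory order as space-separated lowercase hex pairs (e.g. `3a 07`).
ec ff ff 1b

4. beq fields op=0xd:7|imm=-20:25 → word 1bffffech → ec ff ff 1b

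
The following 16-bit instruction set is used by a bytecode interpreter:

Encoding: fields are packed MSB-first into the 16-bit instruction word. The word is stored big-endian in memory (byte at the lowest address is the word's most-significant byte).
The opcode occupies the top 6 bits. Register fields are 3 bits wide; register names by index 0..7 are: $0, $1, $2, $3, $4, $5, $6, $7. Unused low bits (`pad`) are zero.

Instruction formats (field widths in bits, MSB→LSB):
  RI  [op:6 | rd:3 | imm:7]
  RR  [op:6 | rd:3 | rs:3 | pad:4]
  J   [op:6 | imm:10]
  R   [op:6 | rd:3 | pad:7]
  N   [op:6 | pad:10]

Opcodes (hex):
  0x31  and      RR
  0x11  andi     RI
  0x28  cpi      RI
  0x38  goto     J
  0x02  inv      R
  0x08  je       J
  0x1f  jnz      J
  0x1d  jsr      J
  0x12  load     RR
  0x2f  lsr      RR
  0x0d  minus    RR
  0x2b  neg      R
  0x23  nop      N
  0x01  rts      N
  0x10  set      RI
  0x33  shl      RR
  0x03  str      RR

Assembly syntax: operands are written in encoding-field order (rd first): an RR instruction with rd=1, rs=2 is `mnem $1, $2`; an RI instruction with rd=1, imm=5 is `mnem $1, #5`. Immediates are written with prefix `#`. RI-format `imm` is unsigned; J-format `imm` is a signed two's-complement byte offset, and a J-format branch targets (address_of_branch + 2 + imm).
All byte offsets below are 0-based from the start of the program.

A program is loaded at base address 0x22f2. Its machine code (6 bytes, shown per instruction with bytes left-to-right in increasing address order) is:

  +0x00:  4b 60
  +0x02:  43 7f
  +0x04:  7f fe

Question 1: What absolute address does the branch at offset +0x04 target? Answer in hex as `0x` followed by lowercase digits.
@+04  big-endian(7f fe) = 0x7ffe
  top 6b → 0x1f → jnz [J]
  [9:0] imm=1022 (s10→-2) = #-2
  target = base 0x22f2 + off 0x04 + 2 + imm -2 = 0x22f6

0x22f6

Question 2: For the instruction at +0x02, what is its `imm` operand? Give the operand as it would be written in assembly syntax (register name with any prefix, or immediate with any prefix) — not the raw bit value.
@+02  big-endian(43 7f) = 0x437f
  top 6b → 0x10 → set [RI]
  rd: (w>>7)&0x7=0x6 → $6
  imm: (w>>0)&0x7f=0x7f → #127

#127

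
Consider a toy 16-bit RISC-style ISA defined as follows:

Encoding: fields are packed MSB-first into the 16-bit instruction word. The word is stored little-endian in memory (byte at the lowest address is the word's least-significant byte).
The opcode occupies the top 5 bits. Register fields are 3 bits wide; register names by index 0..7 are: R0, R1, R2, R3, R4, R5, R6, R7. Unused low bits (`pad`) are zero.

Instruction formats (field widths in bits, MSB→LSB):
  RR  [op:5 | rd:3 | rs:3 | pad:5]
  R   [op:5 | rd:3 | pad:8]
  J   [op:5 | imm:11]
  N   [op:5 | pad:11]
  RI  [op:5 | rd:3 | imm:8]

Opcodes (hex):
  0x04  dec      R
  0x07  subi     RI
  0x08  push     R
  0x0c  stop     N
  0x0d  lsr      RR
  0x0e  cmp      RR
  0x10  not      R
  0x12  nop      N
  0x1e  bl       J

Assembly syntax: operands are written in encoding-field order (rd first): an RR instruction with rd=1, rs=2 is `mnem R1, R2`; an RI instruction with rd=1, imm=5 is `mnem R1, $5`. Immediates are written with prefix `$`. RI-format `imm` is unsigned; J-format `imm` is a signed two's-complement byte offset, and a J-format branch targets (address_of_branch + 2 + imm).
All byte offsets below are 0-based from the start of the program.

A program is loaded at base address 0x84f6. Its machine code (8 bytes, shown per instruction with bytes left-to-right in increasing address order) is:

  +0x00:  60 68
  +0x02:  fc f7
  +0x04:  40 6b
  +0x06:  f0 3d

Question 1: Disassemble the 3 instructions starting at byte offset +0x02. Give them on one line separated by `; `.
+0x02: fc f7 ⇒ word 0xf7fc (little)
  top 5b → 0x1e → bl [J]
  [10:0] imm=2044 (s11→-4) = $-4
+0x04: 40 6b ⇒ word 0x6b40 (little)
  top 5b → 0xd → lsr [RR]
  [10:8] rd=3 = R3
  [7:5] rs=2 = R2
+0x06: f0 3d ⇒ word 0x3df0 (little)
  top 5b → 0x7 → subi [RI]
  [10:8] rd=5 = R5
  [7:0] imm=240 = $240

bl $-4; lsr R3, R2; subi R5, $240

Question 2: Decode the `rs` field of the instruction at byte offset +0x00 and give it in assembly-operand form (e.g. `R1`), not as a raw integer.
R3

@+00  little-endian(60 68) = 0x6860
  op=0x6860>>11=0xd ⇒ lsr (RR)
  rd: (w>>8)&0x7=0x0 → R0
  rs: (w>>5)&0x7=0x3 → R3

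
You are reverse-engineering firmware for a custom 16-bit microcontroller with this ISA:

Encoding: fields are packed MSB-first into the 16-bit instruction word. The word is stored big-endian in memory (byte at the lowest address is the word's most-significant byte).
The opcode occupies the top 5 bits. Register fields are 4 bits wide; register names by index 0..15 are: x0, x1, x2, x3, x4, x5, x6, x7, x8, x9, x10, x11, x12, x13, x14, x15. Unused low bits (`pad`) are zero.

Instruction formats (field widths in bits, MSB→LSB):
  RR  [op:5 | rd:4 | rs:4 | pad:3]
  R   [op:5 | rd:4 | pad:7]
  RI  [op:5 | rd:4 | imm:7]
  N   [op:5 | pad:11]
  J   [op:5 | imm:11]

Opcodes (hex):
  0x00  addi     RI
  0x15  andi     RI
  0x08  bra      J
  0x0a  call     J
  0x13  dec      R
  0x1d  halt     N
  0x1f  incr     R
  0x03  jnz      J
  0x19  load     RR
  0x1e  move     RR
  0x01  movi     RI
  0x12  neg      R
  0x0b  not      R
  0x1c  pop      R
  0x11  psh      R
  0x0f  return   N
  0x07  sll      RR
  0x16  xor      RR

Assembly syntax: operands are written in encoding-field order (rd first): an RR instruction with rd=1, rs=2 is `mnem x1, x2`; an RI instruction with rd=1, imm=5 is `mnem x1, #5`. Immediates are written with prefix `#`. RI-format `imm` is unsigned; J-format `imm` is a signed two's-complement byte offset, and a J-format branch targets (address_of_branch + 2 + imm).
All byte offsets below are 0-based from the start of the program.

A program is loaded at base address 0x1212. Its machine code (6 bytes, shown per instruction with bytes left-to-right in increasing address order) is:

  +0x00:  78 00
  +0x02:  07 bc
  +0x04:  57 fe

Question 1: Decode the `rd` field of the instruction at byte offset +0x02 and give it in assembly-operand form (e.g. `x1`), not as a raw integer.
@+02  big-endian(07 bc) = 0x07bc
  opcode bits[15:11]=0x0: addi/RI
  [10:7] rd=15 = x15
  [6:0] imm=60 = #60

x15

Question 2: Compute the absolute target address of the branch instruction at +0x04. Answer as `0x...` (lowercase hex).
off 0x04: read 57 fe as big → 0x57fe
  top 5b → 0xa → call [J]
  [10:0] imm=2046 (s11→-2) = #-2
  target = base 0x1212 + off 0x04 + 2 + imm -2 = 0x1216

0x1216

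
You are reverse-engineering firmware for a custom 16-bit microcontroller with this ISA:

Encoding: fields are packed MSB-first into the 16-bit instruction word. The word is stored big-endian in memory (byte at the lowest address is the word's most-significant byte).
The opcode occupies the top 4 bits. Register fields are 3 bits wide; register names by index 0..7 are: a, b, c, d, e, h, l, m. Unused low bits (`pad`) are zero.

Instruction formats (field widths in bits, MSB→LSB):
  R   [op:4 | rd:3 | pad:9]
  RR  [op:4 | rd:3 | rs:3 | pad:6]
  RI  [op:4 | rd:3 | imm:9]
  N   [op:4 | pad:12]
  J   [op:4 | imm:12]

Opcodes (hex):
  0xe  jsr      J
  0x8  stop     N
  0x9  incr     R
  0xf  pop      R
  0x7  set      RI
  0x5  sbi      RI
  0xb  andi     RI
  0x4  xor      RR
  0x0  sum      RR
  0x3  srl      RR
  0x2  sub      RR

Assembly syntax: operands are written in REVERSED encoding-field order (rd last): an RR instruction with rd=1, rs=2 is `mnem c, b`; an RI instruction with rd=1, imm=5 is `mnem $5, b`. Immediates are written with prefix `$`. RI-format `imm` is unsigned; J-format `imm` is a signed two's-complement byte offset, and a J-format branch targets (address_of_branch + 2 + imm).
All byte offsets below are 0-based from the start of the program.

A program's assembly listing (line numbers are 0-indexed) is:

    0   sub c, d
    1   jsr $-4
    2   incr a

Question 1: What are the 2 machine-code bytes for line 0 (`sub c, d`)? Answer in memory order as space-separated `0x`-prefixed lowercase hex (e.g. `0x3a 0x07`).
0x26 0x80

L0: sub op=0x2:4|rd=3:3|rs=2:3|pad=0:6 ⇒ 0x2680 ⇒ big 26 80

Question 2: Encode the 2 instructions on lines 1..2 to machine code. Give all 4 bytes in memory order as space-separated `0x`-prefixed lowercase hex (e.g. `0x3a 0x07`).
0xef 0xfc 0x90 0x00

1. jsr fields op=0xe:4|imm=-4:12 → word effch → ef fc
2. incr fields op=0x9:4|rd=0:3|pad=0:9 → word 9000h → 90 00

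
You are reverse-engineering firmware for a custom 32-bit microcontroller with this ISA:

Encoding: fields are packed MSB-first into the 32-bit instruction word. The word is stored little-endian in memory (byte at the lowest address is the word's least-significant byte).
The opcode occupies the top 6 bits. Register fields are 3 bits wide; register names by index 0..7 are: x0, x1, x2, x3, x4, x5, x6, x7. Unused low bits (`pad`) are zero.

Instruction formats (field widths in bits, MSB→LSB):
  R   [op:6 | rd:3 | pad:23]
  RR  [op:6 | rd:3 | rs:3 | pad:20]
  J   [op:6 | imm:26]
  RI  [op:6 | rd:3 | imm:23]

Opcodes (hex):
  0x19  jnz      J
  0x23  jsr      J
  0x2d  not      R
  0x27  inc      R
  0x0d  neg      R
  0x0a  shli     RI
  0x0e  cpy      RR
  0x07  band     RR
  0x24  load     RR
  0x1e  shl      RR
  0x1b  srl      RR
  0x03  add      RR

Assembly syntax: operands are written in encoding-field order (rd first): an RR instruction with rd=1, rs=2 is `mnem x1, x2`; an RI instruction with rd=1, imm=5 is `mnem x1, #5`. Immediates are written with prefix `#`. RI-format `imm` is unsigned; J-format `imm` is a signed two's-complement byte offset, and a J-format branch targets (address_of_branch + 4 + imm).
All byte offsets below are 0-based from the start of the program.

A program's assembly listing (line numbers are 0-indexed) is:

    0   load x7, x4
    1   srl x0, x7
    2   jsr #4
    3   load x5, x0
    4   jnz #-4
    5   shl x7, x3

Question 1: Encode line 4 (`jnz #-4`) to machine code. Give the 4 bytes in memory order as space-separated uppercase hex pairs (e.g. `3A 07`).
line 4 (jnz): pack op=0x19:6|imm=-4:26 = 0x67fffffc; little→ fc ff ff 67

FC FF FF 67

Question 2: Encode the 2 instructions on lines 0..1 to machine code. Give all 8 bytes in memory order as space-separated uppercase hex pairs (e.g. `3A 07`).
0. load fields op=0x24:6|rd=7:3|rs=4:3|pad=0:20 → word 93c00000h → 00 00 c0 93
1. srl fields op=0x1b:6|rd=0:3|rs=7:3|pad=0:20 → word 6c700000h → 00 00 70 6c

00 00 C0 93 00 00 70 6C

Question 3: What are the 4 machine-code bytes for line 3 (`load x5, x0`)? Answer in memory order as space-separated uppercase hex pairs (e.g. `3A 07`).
00 00 80 92

L3: load op=0x24:6|rd=5:3|rs=0:3|pad=0:20 ⇒ 0x92800000 ⇒ little 00 00 80 92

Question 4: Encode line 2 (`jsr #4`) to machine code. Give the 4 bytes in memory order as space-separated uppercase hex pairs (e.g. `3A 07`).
04 00 00 8C

2. jsr fields op=0x23:6|imm=4:26 → word 8c000004h → 04 00 00 8c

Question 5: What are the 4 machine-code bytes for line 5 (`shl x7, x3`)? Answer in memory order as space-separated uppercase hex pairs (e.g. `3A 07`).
00 00 B0 7B

L5: shl op=0x1e:6|rd=7:3|rs=3:3|pad=0:20 ⇒ 0x7bb00000 ⇒ little 00 00 b0 7b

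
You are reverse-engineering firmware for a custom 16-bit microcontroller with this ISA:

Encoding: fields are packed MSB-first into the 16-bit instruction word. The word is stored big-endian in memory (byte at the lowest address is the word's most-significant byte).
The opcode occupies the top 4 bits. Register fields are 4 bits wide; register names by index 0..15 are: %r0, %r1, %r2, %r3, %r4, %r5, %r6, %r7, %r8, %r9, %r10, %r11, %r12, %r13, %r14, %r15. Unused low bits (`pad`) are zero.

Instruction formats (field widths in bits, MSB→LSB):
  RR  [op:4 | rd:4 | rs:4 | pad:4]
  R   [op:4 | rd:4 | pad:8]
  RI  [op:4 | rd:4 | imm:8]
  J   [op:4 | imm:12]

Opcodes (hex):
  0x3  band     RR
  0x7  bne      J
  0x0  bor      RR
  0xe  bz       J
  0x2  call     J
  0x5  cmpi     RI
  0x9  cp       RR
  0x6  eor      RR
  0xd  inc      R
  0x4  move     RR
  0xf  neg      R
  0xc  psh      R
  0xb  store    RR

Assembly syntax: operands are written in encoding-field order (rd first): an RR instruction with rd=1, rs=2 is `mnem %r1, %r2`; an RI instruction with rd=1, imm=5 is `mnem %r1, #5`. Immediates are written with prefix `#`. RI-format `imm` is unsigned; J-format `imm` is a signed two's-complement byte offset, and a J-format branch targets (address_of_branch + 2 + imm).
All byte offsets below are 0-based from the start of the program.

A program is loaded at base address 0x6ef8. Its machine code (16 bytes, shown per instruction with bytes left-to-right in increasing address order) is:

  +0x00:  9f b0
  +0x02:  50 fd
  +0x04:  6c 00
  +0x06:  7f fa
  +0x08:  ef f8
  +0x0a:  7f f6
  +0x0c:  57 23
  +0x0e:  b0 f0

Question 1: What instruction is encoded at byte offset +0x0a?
@+0a  big-endian(7f f6) = 0x7ff6
  opcode bits[15:12]=0x7: bne/J
  imm: (w>>0)&0xfff=0xff6 (s12→-10) → #-10

bne #-10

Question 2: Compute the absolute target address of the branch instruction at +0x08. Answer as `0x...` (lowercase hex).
0x6efa

+0x08: ef f8 ⇒ word 0xeff8 (big)
  op=0xeff8>>12=0xe ⇒ bz (J)
  imm@[11:0]=0xff8 (s12→-8) ⇒ #-8
  target = base 0x6ef8 + off 0x08 + 2 + imm -8 = 0x6efa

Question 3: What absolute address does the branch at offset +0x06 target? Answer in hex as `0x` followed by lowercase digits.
0x6efa

@+06  big-endian(7f fa) = 0x7ffa
  top 4b → 0x7 → bne [J]
  imm@[11:0]=0xffa (s12→-6) ⇒ #-6
  target = base 0x6ef8 + off 0x06 + 2 + imm -6 = 0x6efa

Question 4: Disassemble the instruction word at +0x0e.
store %r0, %r15

[0e] b0 f0 → 0xb0f0
  op=0xb0f0>>12=0xb ⇒ store (RR)
  rd@[11:8]=0x0 ⇒ %r0
  rs@[7:4]=0xf ⇒ %r15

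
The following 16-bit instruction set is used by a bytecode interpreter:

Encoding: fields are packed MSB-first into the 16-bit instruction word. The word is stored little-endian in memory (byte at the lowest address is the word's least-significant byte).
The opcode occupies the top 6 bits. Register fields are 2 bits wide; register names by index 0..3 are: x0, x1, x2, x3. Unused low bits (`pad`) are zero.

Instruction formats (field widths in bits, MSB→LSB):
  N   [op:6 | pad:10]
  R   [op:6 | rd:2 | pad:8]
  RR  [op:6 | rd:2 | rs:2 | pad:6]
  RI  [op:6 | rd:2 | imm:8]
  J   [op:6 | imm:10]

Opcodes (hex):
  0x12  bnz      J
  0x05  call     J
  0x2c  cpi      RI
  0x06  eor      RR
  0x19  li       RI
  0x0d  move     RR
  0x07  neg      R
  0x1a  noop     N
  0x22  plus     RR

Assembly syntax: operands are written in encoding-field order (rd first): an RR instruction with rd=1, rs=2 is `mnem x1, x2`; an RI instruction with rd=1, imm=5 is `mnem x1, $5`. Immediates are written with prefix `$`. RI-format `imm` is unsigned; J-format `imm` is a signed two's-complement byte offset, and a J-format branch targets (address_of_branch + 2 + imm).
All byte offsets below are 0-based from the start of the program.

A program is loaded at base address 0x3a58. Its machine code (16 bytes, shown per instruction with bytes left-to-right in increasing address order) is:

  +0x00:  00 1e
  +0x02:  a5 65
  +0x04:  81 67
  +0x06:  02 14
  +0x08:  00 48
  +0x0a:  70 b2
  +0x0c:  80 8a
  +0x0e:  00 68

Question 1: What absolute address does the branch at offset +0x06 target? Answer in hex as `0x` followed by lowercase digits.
off 0x06: read 02 14 as little → 0x1402
  op=0x1402>>10=0x5 ⇒ call (J)
  [9:0] imm=2 = $2
  target = base 0x3a58 + off 0x06 + 2 + imm 2 = 0x3a62

0x3a62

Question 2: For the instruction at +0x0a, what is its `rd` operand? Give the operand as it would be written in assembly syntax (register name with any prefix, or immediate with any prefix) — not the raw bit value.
x2

off 0x0a: read 70 b2 as little → 0xb270
  top 6b → 0x2c → cpi [RI]
  rd: (w>>8)&0x3=0x2 → x2
  imm: (w>>0)&0xff=0x70 → $112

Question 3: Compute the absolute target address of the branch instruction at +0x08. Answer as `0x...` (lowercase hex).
0x3a62

@+08  little-endian(00 48) = 0x4800
  top 6b → 0x12 → bnz [J]
  imm: (w>>0)&0x3ff=0x0 → $0
  target = base 0x3a58 + off 0x08 + 2 + imm 0 = 0x3a62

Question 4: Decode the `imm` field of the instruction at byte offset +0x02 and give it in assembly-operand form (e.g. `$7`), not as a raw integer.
+0x02: a5 65 ⇒ word 0x65a5 (little)
  op=0x65a5>>10=0x19 ⇒ li (RI)
  [9:8] rd=1 = x1
  [7:0] imm=165 = $165

$165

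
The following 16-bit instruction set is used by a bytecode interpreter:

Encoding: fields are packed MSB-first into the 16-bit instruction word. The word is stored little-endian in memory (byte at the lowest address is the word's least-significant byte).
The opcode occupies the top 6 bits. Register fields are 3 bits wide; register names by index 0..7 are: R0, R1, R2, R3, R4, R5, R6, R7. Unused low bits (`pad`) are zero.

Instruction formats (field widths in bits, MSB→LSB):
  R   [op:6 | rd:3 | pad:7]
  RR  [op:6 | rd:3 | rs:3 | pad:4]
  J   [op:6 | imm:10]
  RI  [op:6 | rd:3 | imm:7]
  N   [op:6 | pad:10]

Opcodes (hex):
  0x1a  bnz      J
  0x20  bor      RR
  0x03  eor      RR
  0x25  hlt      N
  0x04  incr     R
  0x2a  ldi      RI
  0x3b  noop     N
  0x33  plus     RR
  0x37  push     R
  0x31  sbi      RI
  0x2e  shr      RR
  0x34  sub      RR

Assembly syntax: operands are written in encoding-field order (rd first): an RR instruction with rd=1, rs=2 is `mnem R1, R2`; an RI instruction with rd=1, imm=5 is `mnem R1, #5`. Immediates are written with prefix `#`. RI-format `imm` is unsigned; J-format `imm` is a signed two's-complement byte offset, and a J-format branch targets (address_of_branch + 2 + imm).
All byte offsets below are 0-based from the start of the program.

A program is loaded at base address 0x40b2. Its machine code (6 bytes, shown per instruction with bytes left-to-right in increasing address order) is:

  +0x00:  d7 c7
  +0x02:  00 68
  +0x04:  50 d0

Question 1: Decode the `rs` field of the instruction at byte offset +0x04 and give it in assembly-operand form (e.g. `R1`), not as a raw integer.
[04] 50 d0 → 0xd050
  top 6b → 0x34 → sub [RR]
  rd@[9:7]=0x0 ⇒ R0
  rs@[6:4]=0x5 ⇒ R5

R5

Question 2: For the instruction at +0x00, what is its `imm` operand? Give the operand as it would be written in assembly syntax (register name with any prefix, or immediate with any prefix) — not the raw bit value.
#87

[00] d7 c7 → 0xc7d7
  top 6b → 0x31 → sbi [RI]
  rd: (w>>7)&0x7=0x7 → R7
  imm: (w>>0)&0x7f=0x57 → #87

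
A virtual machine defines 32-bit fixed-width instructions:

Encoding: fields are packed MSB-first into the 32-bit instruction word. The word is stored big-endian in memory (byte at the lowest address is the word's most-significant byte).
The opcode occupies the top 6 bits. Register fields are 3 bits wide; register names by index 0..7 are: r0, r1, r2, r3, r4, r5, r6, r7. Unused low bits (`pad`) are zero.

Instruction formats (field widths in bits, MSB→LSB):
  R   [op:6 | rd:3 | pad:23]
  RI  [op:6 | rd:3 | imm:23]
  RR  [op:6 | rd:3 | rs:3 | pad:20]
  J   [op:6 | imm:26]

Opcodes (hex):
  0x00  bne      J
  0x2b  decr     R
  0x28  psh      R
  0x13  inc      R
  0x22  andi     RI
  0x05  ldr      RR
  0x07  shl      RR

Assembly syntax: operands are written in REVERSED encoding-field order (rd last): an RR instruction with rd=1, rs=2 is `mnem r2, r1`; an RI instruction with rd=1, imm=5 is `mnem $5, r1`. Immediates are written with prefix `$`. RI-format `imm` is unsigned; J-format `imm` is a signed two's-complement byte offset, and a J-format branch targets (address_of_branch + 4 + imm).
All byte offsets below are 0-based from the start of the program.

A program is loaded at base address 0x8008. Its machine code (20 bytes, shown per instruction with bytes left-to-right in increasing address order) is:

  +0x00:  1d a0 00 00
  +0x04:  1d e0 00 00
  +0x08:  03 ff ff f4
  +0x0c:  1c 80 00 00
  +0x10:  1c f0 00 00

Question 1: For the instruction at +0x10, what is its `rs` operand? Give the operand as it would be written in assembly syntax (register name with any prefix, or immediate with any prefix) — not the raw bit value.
[10] 1c f0 00 00 → 0x1cf00000
  top 6b → 0x7 → shl [RR]
  [25:23] rd=1 = r1
  [22:20] rs=7 = r7

r7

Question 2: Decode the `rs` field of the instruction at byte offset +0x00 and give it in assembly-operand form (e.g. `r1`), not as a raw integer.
+0x00: 1d a0 00 00 ⇒ word 0x1da00000 (big)
  opcode bits[31:26]=0x7: shl/RR
  rd@[25:23]=0x3 ⇒ r3
  rs@[22:20]=0x2 ⇒ r2

r2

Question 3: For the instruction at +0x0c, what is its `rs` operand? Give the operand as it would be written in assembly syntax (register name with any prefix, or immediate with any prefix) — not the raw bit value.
@+0c  big-endian(1c 80 00 00) = 0x1c800000
  op=0x1c800000>>26=0x7 ⇒ shl (RR)
  rd@[25:23]=0x1 ⇒ r1
  rs@[22:20]=0x0 ⇒ r0

r0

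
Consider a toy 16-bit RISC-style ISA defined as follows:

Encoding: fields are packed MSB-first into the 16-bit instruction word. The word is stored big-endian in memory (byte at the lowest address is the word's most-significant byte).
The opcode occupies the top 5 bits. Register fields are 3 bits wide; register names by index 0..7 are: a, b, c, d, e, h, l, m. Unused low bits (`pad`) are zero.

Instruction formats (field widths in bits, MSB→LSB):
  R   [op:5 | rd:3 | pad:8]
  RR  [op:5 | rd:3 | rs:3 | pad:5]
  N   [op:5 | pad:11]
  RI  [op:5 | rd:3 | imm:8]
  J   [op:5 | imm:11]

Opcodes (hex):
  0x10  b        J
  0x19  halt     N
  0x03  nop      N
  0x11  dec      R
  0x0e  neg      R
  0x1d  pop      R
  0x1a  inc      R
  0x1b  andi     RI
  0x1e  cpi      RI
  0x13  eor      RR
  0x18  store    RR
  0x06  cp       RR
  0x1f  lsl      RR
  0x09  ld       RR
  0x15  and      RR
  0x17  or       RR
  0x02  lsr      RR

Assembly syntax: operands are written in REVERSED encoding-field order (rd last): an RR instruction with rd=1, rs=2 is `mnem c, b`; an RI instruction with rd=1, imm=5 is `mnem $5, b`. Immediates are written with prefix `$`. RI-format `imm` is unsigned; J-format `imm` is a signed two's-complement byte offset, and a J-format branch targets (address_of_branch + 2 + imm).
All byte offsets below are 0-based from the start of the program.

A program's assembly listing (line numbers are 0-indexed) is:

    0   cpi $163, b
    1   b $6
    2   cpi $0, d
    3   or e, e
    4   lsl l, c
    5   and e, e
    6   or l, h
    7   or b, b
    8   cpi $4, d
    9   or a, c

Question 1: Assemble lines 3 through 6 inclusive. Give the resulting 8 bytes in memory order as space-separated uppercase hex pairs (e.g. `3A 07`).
BC 80 FA C0 AC 80 BD C0

3. or fields op=0x17:5|rd=4:3|rs=4:3|pad=0:5 → word bc80h → bc 80
4. lsl fields op=0x1f:5|rd=2:3|rs=6:3|pad=0:5 → word fac0h → fa c0
5. and fields op=0x15:5|rd=4:3|rs=4:3|pad=0:5 → word ac80h → ac 80
6. or fields op=0x17:5|rd=5:3|rs=6:3|pad=0:5 → word bdc0h → bd c0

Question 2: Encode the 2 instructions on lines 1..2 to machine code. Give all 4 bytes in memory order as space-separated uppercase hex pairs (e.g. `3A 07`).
80 06 F3 00

line 1 (b): pack op=0x10:5|imm=6:11 = 0x8006; big→ 80 06
line 2 (cpi): pack op=0x1e:5|rd=3:3|imm=0:8 = 0xf300; big→ f3 00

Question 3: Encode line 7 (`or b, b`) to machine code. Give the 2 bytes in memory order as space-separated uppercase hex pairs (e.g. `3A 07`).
B9 20

L7: or op=0x17:5|rd=1:3|rs=1:3|pad=0:5 ⇒ 0xb920 ⇒ big b9 20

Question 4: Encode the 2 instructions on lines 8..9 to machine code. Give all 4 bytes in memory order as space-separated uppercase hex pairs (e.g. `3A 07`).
F3 04 BA 00

L8: cpi op=0x1e:5|rd=3:3|imm=4:8 ⇒ 0xf304 ⇒ big f3 04
L9: or op=0x17:5|rd=2:3|rs=0:3|pad=0:5 ⇒ 0xba00 ⇒ big ba 00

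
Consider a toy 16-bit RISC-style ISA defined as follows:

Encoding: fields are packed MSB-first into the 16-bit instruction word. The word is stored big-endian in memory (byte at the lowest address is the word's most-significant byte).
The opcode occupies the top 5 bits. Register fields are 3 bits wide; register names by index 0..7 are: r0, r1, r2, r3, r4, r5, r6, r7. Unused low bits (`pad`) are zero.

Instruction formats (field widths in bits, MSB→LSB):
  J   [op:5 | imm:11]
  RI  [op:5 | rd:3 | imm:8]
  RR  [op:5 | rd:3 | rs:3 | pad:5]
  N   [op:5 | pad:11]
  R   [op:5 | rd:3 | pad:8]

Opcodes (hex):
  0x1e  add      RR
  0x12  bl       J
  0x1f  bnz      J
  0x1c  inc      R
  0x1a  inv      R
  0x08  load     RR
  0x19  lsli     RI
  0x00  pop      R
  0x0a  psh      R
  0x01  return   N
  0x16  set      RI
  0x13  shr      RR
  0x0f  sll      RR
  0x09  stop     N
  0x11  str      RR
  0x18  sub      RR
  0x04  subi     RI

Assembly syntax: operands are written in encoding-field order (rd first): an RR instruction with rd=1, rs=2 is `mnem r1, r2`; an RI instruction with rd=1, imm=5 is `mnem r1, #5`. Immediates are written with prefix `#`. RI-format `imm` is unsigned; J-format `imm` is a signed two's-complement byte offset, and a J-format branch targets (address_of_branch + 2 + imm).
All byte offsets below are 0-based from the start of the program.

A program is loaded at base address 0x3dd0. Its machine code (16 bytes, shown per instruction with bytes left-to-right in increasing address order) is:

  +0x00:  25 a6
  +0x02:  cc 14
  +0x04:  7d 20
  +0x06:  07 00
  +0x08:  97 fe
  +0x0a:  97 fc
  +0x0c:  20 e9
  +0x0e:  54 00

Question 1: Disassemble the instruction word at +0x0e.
psh r4

[0e] 54 00 → 0x5400
  op=0x5400>>11=0xa ⇒ psh (R)
  [10:8] rd=4 = r4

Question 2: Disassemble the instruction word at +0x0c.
subi r0, #233

off 0x0c: read 20 e9 as big → 0x20e9
  opcode bits[15:11]=0x4: subi/RI
  [10:8] rd=0 = r0
  [7:0] imm=233 = #233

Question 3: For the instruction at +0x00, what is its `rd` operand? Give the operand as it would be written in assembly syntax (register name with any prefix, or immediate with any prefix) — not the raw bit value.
+0x00: 25 a6 ⇒ word 0x25a6 (big)
  op=0x25a6>>11=0x4 ⇒ subi (RI)
  [10:8] rd=5 = r5
  [7:0] imm=166 = #166

r5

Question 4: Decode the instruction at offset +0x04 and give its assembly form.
off 0x04: read 7d 20 as big → 0x7d20
  opcode bits[15:11]=0xf: sll/RR
  [10:8] rd=5 = r5
  [7:5] rs=1 = r1

sll r5, r1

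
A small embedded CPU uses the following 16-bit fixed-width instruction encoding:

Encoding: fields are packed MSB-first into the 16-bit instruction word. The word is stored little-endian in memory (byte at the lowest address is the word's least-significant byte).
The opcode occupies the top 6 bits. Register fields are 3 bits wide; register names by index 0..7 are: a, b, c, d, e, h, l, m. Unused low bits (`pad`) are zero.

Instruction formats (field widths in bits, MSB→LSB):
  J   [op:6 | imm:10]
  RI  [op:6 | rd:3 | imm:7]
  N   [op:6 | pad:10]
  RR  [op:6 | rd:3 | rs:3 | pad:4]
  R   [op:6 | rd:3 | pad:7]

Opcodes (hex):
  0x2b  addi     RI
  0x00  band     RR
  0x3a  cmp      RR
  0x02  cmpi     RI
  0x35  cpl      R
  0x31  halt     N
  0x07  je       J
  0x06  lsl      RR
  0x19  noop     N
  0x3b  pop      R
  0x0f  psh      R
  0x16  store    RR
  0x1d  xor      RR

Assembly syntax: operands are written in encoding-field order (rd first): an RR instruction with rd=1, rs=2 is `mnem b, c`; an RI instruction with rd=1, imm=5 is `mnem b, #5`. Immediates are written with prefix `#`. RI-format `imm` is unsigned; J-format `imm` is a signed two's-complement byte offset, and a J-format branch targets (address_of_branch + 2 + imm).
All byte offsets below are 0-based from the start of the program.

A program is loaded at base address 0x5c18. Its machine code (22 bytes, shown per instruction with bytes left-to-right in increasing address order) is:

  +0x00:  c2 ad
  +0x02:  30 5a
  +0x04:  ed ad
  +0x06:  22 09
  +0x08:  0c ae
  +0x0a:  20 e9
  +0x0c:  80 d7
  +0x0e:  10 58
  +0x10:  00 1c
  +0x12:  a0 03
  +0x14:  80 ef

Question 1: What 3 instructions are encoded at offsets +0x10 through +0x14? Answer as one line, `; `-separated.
off 0x10: read 00 1c as little → 0x1c00
  top 6b → 0x7 → je [J]
  [9:0] imm=0 = #0
off 0x12: read a0 03 as little → 0x03a0
  top 6b → 0x0 → band [RR]
  [9:7] rd=7 = m
  [6:4] rs=2 = c
off 0x14: read 80 ef as little → 0xef80
  top 6b → 0x3b → pop [R]
  [9:7] rd=7 = m

je #0; band m, c; pop m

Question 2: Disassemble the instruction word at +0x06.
[06] 22 09 → 0x0922
  opcode bits[15:10]=0x2: cmpi/RI
  rd: (w>>7)&0x7=0x2 → c
  imm: (w>>0)&0x7f=0x22 → #34

cmpi c, #34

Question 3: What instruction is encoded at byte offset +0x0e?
[0e] 10 58 → 0x5810
  opcode bits[15:10]=0x16: store/RR
  [9:7] rd=0 = a
  [6:4] rs=1 = b

store a, b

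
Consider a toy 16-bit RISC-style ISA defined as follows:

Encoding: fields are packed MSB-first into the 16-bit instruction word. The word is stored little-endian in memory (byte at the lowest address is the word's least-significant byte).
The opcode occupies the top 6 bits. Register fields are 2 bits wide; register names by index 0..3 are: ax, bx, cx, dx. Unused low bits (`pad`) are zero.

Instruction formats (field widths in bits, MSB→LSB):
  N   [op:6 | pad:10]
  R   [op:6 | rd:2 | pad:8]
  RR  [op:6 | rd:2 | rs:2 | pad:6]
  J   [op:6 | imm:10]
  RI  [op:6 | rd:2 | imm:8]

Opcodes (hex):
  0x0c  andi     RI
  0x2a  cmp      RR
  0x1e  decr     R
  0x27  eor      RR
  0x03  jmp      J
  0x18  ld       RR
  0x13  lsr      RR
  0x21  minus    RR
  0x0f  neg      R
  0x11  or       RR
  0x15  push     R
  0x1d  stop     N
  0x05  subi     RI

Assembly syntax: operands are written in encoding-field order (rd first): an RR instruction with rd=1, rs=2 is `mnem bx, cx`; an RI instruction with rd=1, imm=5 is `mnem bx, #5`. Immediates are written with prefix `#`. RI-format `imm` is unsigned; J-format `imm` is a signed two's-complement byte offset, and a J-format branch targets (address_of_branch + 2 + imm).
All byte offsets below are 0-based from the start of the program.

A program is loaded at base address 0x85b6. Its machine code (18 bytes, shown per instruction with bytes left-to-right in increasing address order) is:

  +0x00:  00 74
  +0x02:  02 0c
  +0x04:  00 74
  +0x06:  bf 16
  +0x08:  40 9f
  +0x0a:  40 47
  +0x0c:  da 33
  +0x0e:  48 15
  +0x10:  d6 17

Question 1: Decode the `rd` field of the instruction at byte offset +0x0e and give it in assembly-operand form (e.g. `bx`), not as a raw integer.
+0x0e: 48 15 ⇒ word 0x1548 (little)
  op=0x1548>>10=0x5 ⇒ subi (RI)
  rd@[9:8]=0x1 ⇒ bx
  imm@[7:0]=0x48 ⇒ #72

bx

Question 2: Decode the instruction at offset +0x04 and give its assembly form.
stop

@+04  little-endian(00 74) = 0x7400
  top 6b → 0x1d → stop [N]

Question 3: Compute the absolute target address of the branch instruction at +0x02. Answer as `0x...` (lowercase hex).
0x85bc

off 0x02: read 02 0c as little → 0x0c02
  top 6b → 0x3 → jmp [J]
  imm@[9:0]=0x2 ⇒ #2
  target = base 0x85b6 + off 0x02 + 2 + imm 2 = 0x85bc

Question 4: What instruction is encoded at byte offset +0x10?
@+10  little-endian(d6 17) = 0x17d6
  opcode bits[15:10]=0x5: subi/RI
  [9:8] rd=3 = dx
  [7:0] imm=214 = #214

subi dx, #214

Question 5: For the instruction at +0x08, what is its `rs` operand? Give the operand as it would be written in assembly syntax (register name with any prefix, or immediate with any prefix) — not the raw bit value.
@+08  little-endian(40 9f) = 0x9f40
  op=0x9f40>>10=0x27 ⇒ eor (RR)
  rd: (w>>8)&0x3=0x3 → dx
  rs: (w>>6)&0x3=0x1 → bx

bx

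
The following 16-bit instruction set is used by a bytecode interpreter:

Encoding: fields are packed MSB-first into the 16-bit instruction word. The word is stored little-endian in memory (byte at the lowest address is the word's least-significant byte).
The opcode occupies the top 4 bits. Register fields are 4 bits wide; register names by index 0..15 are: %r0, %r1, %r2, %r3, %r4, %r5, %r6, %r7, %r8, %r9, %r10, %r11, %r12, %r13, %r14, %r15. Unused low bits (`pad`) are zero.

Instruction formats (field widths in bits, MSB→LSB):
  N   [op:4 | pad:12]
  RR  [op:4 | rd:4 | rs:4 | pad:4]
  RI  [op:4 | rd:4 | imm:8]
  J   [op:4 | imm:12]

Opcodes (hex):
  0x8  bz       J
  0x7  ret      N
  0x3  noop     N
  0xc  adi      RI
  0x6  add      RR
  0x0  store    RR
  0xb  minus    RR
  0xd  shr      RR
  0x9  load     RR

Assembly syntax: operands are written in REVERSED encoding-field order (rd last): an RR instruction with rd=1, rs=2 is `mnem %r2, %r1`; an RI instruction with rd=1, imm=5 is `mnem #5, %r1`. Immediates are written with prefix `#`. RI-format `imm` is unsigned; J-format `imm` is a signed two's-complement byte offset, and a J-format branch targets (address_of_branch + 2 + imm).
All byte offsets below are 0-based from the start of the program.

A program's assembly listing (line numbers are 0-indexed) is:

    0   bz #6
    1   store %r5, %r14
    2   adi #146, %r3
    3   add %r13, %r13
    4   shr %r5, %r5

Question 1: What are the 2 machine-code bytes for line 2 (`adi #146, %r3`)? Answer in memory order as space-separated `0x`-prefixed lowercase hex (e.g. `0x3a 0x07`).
line 2 (adi): pack op=0xc:4|rd=3:4|imm=146:8 = 0xc392; little→ 92 c3

0x92 0xc3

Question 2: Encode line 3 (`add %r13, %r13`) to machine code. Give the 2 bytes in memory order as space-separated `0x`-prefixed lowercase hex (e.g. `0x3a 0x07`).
0xd0 0x6d

3. add fields op=0x6:4|rd=13:4|rs=13:4|pad=0:4 → word 6dd0h → d0 6d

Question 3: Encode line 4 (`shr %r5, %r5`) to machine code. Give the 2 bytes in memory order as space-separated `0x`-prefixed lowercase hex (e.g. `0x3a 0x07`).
line 4 (shr): pack op=0xd:4|rd=5:4|rs=5:4|pad=0:4 = 0xd550; little→ 50 d5

0x50 0xd5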